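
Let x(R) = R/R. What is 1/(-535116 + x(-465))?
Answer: -1/535115 ≈ -1.8688e-6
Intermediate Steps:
x(R) = 1
1/(-535116 + x(-465)) = 1/(-535116 + 1) = 1/(-535115) = -1/535115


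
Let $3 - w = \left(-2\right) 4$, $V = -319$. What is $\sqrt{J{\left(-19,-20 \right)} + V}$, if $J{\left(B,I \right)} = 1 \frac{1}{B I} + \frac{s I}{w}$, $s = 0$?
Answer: $\frac{i \sqrt{11515805}}{190} \approx 17.861 i$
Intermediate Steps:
$w = 11$ ($w = 3 - \left(-2\right) 4 = 3 - -8 = 3 + 8 = 11$)
$J{\left(B,I \right)} = \frac{1}{B I}$ ($J{\left(B,I \right)} = 1 \frac{1}{B I} + \frac{0 I}{11} = 1 \frac{1}{B I} + 0 \cdot \frac{1}{11} = \frac{1}{B I} + 0 = \frac{1}{B I}$)
$\sqrt{J{\left(-19,-20 \right)} + V} = \sqrt{\frac{1}{\left(-19\right) \left(-20\right)} - 319} = \sqrt{\left(- \frac{1}{19}\right) \left(- \frac{1}{20}\right) - 319} = \sqrt{\frac{1}{380} - 319} = \sqrt{- \frac{121219}{380}} = \frac{i \sqrt{11515805}}{190}$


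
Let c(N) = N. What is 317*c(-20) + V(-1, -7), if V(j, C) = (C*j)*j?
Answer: -6347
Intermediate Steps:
V(j, C) = C*j²
317*c(-20) + V(-1, -7) = 317*(-20) - 7*(-1)² = -6340 - 7*1 = -6340 - 7 = -6347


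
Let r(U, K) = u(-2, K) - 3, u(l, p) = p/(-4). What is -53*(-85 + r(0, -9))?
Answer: 18179/4 ≈ 4544.8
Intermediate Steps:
u(l, p) = -p/4 (u(l, p) = p*(-¼) = -p/4)
r(U, K) = -3 - K/4 (r(U, K) = -K/4 - 3 = -3 - K/4)
-53*(-85 + r(0, -9)) = -53*(-85 + (-3 - ¼*(-9))) = -53*(-85 + (-3 + 9/4)) = -53*(-85 - ¾) = -53*(-343/4) = 18179/4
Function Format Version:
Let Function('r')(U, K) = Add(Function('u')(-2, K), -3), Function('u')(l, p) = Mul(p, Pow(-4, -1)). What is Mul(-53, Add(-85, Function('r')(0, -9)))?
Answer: Rational(18179, 4) ≈ 4544.8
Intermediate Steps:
Function('u')(l, p) = Mul(Rational(-1, 4), p) (Function('u')(l, p) = Mul(p, Rational(-1, 4)) = Mul(Rational(-1, 4), p))
Function('r')(U, K) = Add(-3, Mul(Rational(-1, 4), K)) (Function('r')(U, K) = Add(Mul(Rational(-1, 4), K), -3) = Add(-3, Mul(Rational(-1, 4), K)))
Mul(-53, Add(-85, Function('r')(0, -9))) = Mul(-53, Add(-85, Add(-3, Mul(Rational(-1, 4), -9)))) = Mul(-53, Add(-85, Add(-3, Rational(9, 4)))) = Mul(-53, Add(-85, Rational(-3, 4))) = Mul(-53, Rational(-343, 4)) = Rational(18179, 4)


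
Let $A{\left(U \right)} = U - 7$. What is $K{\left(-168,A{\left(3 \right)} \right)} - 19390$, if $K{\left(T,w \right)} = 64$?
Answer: $-19326$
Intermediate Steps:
$A{\left(U \right)} = -7 + U$ ($A{\left(U \right)} = U - 7 = -7 + U$)
$K{\left(-168,A{\left(3 \right)} \right)} - 19390 = 64 - 19390 = -19326$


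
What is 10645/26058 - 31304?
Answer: -815708987/26058 ≈ -31304.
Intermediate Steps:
10645/26058 - 31304 = -815708987/26058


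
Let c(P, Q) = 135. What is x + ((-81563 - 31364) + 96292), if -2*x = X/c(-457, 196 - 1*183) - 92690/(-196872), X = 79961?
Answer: -11538401789/681480 ≈ -16931.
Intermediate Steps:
x = -201981989/681480 (x = -(79961/135 - 92690/(-196872))/2 = -(79961*(1/135) - 92690*(-1/196872))/2 = -(79961/135 + 3565/7572)/2 = -½*201981989/340740 = -201981989/681480 ≈ -296.39)
x + ((-81563 - 31364) + 96292) = -201981989/681480 + ((-81563 - 31364) + 96292) = -201981989/681480 + (-112927 + 96292) = -201981989/681480 - 16635 = -11538401789/681480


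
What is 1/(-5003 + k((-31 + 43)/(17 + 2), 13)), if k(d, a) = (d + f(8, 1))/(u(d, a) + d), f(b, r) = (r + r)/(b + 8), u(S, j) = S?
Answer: -192/960461 ≈ -0.00019990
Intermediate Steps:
f(b, r) = 2*r/(8 + b) (f(b, r) = (2*r)/(8 + b) = 2*r/(8 + b))
k(d, a) = (1/8 + d)/(2*d) (k(d, a) = (d + 2*1/(8 + 8))/(d + d) = (d + 2*1/16)/((2*d)) = (d + 2*1*(1/16))*(1/(2*d)) = (d + 1/8)*(1/(2*d)) = (1/8 + d)*(1/(2*d)) = (1/8 + d)/(2*d))
1/(-5003 + k((-31 + 43)/(17 + 2), 13)) = 1/(-5003 + (1 + 8*((-31 + 43)/(17 + 2)))/(16*(((-31 + 43)/(17 + 2))))) = 1/(-5003 + (1 + 8*(12/19))/(16*((12/19)))) = 1/(-5003 + (1 + 8*(12*(1/19)))/(16*((12*(1/19))))) = 1/(-5003 + (1 + 8*(12/19))/(16*(12/19))) = 1/(-5003 + (1/16)*(19/12)*(1 + 96/19)) = 1/(-5003 + (1/16)*(19/12)*(115/19)) = 1/(-5003 + 115/192) = 1/(-960461/192) = -192/960461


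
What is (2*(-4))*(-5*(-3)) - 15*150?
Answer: -2370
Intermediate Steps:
(2*(-4))*(-5*(-3)) - 15*150 = -8*15 - 2250 = -120 - 2250 = -2370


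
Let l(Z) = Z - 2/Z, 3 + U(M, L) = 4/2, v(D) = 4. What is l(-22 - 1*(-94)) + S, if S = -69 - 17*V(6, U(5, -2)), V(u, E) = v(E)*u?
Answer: -14581/36 ≈ -405.03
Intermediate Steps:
U(M, L) = -1 (U(M, L) = -3 + 4/2 = -3 + 4*(1/2) = -3 + 2 = -1)
V(u, E) = 4*u
S = -477 (S = -69 - 68*6 = -69 - 17*24 = -69 - 408 = -477)
l(Z) = Z - 2/Z
l(-22 - 1*(-94)) + S = ((-22 - 1*(-94)) - 2/(-22 - 1*(-94))) - 477 = ((-22 + 94) - 2/(-22 + 94)) - 477 = (72 - 2/72) - 477 = (72 - 2*1/72) - 477 = (72 - 1/36) - 477 = 2591/36 - 477 = -14581/36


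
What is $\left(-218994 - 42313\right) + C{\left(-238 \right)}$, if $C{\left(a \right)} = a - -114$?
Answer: $-261431$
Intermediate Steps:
$C{\left(a \right)} = 114 + a$ ($C{\left(a \right)} = a + 114 = 114 + a$)
$\left(-218994 - 42313\right) + C{\left(-238 \right)} = \left(-218994 - 42313\right) + \left(114 - 238\right) = -261307 - 124 = -261431$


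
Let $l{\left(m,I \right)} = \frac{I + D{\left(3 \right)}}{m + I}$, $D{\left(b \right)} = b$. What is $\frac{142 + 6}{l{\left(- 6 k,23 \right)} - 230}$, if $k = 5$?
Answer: $- \frac{259}{409} \approx -0.63325$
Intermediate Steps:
$l{\left(m,I \right)} = \frac{3 + I}{I + m}$ ($l{\left(m,I \right)} = \frac{I + 3}{m + I} = \frac{3 + I}{I + m}$)
$\frac{142 + 6}{l{\left(- 6 k,23 \right)} - 230} = \frac{142 + 6}{\frac{3 + 23}{23 - 30} - 230} = \frac{1}{\frac{1}{23 - 30} \cdot 26 - 230} \cdot 148 = \frac{1}{\frac{1}{-7} \cdot 26 - 230} \cdot 148 = \frac{1}{\left(- \frac{1}{7}\right) 26 - 230} \cdot 148 = \frac{1}{- \frac{26}{7} - 230} \cdot 148 = \frac{1}{- \frac{1636}{7}} \cdot 148 = \left(- \frac{7}{1636}\right) 148 = - \frac{259}{409}$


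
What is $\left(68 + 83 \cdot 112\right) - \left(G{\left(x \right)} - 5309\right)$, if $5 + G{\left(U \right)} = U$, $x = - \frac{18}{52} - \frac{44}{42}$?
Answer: $\frac{8014949}{546} \approx 14679.0$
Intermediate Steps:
$x = - \frac{761}{546}$ ($x = \left(-18\right) \frac{1}{52} - \frac{22}{21} = - \frac{9}{26} - \frac{22}{21} = - \frac{761}{546} \approx -1.3938$)
$G{\left(U \right)} = -5 + U$
$\left(68 + 83 \cdot 112\right) - \left(G{\left(x \right)} - 5309\right) = \left(68 + 83 \cdot 112\right) - \left(\left(-5 - \frac{761}{546}\right) - 5309\right) = \left(68 + 9296\right) - \left(- \frac{3491}{546} - 5309\right) = 9364 - - \frac{2902205}{546} = 9364 + \frac{2902205}{546} = \frac{8014949}{546}$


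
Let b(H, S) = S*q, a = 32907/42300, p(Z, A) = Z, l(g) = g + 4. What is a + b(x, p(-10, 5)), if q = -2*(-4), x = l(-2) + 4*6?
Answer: -1117031/14100 ≈ -79.222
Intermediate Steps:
l(g) = 4 + g
x = 26 (x = (4 - 2) + 4*6 = 2 + 24 = 26)
q = 8
a = 10969/14100 (a = 32907*(1/42300) = 10969/14100 ≈ 0.77794)
b(H, S) = 8*S (b(H, S) = S*8 = 8*S)
a + b(x, p(-10, 5)) = 10969/14100 + 8*(-10) = 10969/14100 - 80 = -1117031/14100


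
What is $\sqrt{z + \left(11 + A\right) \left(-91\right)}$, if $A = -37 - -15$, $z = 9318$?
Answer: $\sqrt{10319} \approx 101.58$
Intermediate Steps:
$A = -22$ ($A = -37 + 15 = -22$)
$\sqrt{z + \left(11 + A\right) \left(-91\right)} = \sqrt{9318 + \left(11 - 22\right) \left(-91\right)} = \sqrt{9318 - -1001} = \sqrt{9318 + 1001} = \sqrt{10319}$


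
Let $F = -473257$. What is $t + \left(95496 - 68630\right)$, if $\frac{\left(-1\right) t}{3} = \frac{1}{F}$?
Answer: $\frac{12714522565}{473257} \approx 26866.0$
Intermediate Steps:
$t = \frac{3}{473257}$ ($t = - \frac{3}{-473257} = \left(-3\right) \left(- \frac{1}{473257}\right) = \frac{3}{473257} \approx 6.339 \cdot 10^{-6}$)
$t + \left(95496 - 68630\right) = \frac{3}{473257} + \left(95496 - 68630\right) = \frac{3}{473257} + 26866 = \frac{12714522565}{473257}$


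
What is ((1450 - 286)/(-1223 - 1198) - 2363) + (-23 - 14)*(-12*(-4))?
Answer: -3340561/807 ≈ -4139.5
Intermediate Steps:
((1450 - 286)/(-1223 - 1198) - 2363) + (-23 - 14)*(-12*(-4)) = (1164/(-2421) - 2363) - 37*48 = (1164*(-1/2421) - 2363) - 1776 = (-388/807 - 2363) - 1776 = -1907329/807 - 1776 = -3340561/807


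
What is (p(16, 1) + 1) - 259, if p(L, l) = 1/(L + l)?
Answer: -4385/17 ≈ -257.94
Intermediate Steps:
(p(16, 1) + 1) - 259 = (1/(16 + 1) + 1) - 259 = (1/17 + 1) - 259 = 18/17 - 259 = -4385/17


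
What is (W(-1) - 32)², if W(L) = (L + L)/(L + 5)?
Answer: 4225/4 ≈ 1056.3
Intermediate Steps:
W(L) = 2*L/(5 + L) (W(L) = (2*L)/(5 + L) = 2*L/(5 + L))
(W(-1) - 32)² = (2*(-1)/(5 - 1) - 32)² = (2*(-1)/4 - 32)² = (2*(-1)*(¼) - 32)² = (-½ - 32)² = (-65/2)² = 4225/4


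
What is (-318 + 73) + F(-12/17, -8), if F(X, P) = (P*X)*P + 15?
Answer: -4678/17 ≈ -275.18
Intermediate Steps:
F(X, P) = 15 + X*P² (F(X, P) = X*P² + 15 = 15 + X*P²)
(-318 + 73) + F(-12/17, -8) = (-318 + 73) + (15 - 12/17*(-8)²) = -245 + (15 - 12*1/17*64) = -245 + (15 - 12/17*64) = -245 + (15 - 768/17) = -245 - 513/17 = -4678/17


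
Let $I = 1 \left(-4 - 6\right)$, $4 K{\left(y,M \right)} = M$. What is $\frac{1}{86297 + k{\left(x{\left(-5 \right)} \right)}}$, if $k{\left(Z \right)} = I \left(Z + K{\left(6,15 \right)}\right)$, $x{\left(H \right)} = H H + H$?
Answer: $\frac{2}{172119} \approx 1.162 \cdot 10^{-5}$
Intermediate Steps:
$K{\left(y,M \right)} = \frac{M}{4}$
$I = -10$ ($I = 1 \left(-10\right) = -10$)
$x{\left(H \right)} = H + H^{2}$ ($x{\left(H \right)} = H^{2} + H = H + H^{2}$)
$k{\left(Z \right)} = - \frac{75}{2} - 10 Z$ ($k{\left(Z \right)} = - 10 \left(Z + \frac{1}{4} \cdot 15\right) = - 10 \left(Z + \frac{15}{4}\right) = - 10 \left(\frac{15}{4} + Z\right) = - \frac{75}{2} - 10 Z$)
$\frac{1}{86297 + k{\left(x{\left(-5 \right)} \right)}} = \frac{1}{86297 - \left(\frac{75}{2} + 10 \left(- 5 \left(1 - 5\right)\right)\right)} = \frac{1}{86297 - \left(\frac{75}{2} + 10 \left(\left(-5\right) \left(-4\right)\right)\right)} = \frac{1}{86297 - \frac{475}{2}} = \frac{1}{\frac{172119}{2}} = \frac{2}{172119}$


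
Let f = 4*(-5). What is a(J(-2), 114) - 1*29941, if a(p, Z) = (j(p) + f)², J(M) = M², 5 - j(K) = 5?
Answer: -29541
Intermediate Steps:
f = -20
j(K) = 0 (j(K) = 5 - 1*5 = 5 - 5 = 0)
a(p, Z) = 400 (a(p, Z) = (0 - 20)² = (-20)² = 400)
a(J(-2), 114) - 1*29941 = 400 - 1*29941 = 400 - 29941 = -29541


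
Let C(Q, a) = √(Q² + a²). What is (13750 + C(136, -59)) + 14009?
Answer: 27759 + √21977 ≈ 27907.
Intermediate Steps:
(13750 + C(136, -59)) + 14009 = (13750 + √(136² + (-59)²)) + 14009 = (13750 + √(18496 + 3481)) + 14009 = (13750 + √21977) + 14009 = 27759 + √21977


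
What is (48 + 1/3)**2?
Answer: 21025/9 ≈ 2336.1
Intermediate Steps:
(48 + 1/3)**2 = (145/3)**2 = 21025/9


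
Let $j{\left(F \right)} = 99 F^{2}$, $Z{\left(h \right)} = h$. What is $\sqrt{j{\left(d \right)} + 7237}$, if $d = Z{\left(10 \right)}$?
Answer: $\sqrt{17137} \approx 130.91$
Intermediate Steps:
$d = 10$
$\sqrt{j{\left(d \right)} + 7237} = \sqrt{99 \cdot 10^{2} + 7237} = \sqrt{99 \cdot 100 + 7237} = \sqrt{9900 + 7237} = \sqrt{17137}$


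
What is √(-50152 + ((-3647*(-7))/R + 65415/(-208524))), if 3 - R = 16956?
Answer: I*√17410319093184777765345/589184562 ≈ 223.95*I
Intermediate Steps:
R = -16953 (R = 3 - 1*16956 = 3 - 16956 = -16953)
√(-50152 + ((-3647*(-7))/R + 65415/(-208524))) = √(-50152 + (-3647*(-7)/(-16953) + 65415/(-208524))) = √(-50152 + (25529*(-1/16953) + 65415*(-1/208524))) = √(-50152 + (-25529/16953 - 21805/69508)) = √(-50152 - 2144129897/1178369124) = √(-59099712436745/1178369124) = I*√17410319093184777765345/589184562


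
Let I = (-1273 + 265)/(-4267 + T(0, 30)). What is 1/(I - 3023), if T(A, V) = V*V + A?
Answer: -481/1453919 ≈ -0.00033083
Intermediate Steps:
T(A, V) = A + V² (T(A, V) = V² + A = A + V²)
I = 144/481 (I = (-1273 + 265)/(-4267 + (0 + 30²)) = -1008/(-4267 + (0 + 900)) = -1008/(-4267 + 900) = -1008/(-3367) = -1008*(-1/3367) = 144/481 ≈ 0.29938)
1/(I - 3023) = 1/(144/481 - 3023) = 1/(-1453919/481) = -481/1453919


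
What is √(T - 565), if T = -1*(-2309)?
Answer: 4*√109 ≈ 41.761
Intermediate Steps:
T = 2309
√(T - 565) = √(2309 - 565) = √1744 = 4*√109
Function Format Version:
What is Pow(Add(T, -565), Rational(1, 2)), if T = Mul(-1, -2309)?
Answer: Mul(4, Pow(109, Rational(1, 2))) ≈ 41.761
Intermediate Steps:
T = 2309
Pow(Add(T, -565), Rational(1, 2)) = Pow(Add(2309, -565), Rational(1, 2)) = Pow(1744, Rational(1, 2)) = Mul(4, Pow(109, Rational(1, 2)))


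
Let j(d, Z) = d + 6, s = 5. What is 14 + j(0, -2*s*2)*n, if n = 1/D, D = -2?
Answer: 11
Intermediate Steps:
j(d, Z) = 6 + d
n = -½ (n = 1/(-2) = -½ ≈ -0.50000)
14 + j(0, -2*s*2)*n = 14 + (6 + 0)*(-½) = 14 + 6*(-½) = 14 - 3 = 11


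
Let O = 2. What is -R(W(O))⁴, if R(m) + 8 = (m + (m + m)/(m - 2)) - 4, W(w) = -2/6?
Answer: -4097152081/194481 ≈ -21067.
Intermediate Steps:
W(w) = -⅓ (W(w) = -2*⅙ = -⅓)
R(m) = -12 + m + 2*m/(-2 + m) (R(m) = -8 + ((m + (m + m)/(m - 2)) - 4) = -8 + ((m + (2*m)/(-2 + m)) - 4) = -8 + ((m + 2*m/(-2 + m)) - 4) = -8 + (-4 + m + 2*m/(-2 + m)) = -12 + m + 2*m/(-2 + m))
-R(W(O))⁴ = -((24 + (-⅓)² - 12*(-⅓))/(-2 - ⅓))⁴ = -((24 + ⅑ + 4)/(-7/3))⁴ = -(-3/7*253/9)⁴ = -(-253/21)⁴ = -1*4097152081/194481 = -4097152081/194481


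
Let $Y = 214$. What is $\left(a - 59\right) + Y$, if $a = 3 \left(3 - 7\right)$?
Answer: $143$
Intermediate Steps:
$a = -12$ ($a = 3 \left(-4\right) = -12$)
$\left(a - 59\right) + Y = \left(-12 - 59\right) + 214 = -71 + 214 = 143$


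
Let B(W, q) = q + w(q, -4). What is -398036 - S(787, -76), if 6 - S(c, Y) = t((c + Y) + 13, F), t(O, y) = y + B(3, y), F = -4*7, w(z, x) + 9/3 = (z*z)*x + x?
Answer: -401241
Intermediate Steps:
w(z, x) = -3 + x + x*z**2 (w(z, x) = -3 + ((z*z)*x + x) = -3 + (z**2*x + x) = -3 + (x*z**2 + x) = -3 + (x + x*z**2) = -3 + x + x*z**2)
F = -28
B(W, q) = -7 + q - 4*q**2 (B(W, q) = q + (-3 - 4 - 4*q**2) = q + (-7 - 4*q**2) = -7 + q - 4*q**2)
t(O, y) = -7 - 4*y**2 + 2*y (t(O, y) = y + (-7 + y - 4*y**2) = -7 - 4*y**2 + 2*y)
S(c, Y) = 3205 (S(c, Y) = 6 - (-7 - 4*(-28)**2 + 2*(-28)) = 6 - (-7 - 4*784 - 56) = 6 - (-7 - 3136 - 56) = 6 - 1*(-3199) = 6 + 3199 = 3205)
-398036 - S(787, -76) = -398036 - 1*3205 = -398036 - 3205 = -401241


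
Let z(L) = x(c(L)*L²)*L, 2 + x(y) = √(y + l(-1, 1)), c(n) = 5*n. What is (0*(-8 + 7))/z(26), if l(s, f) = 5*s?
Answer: 0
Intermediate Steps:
x(y) = -2 + √(-5 + y) (x(y) = -2 + √(y + 5*(-1)) = -2 + √(y - 5) = -2 + √(-5 + y))
z(L) = L*(-2 + √(-5 + 5*L³)) (z(L) = (-2 + √(-5 + (5*L)*L²))*L = (-2 + √(-5 + 5*L³))*L = L*(-2 + √(-5 + 5*L³)))
(0*(-8 + 7))/z(26) = (0*(-8 + 7))/((26*(-2 + √(-5 + 5*26³)))) = (0*(-1))/((26*(-2 + √(-5 + 5*17576)))) = 0/((26*(-2 + √(-5 + 87880)))) = 0/((26*(-2 + √87875))) = 0/((26*(-2 + 5*√3515))) = 0/(-52 + 130*√3515) = 0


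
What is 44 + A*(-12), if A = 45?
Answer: -496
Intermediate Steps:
44 + A*(-12) = 44 + 45*(-12) = 44 - 540 = -496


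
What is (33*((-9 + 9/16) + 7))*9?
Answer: -6831/16 ≈ -426.94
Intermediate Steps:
(33*((-9 + 9/16) + 7))*9 = (33*(-135/16 + 7))*9 = (33*(-23/16))*9 = -759/16*9 = -6831/16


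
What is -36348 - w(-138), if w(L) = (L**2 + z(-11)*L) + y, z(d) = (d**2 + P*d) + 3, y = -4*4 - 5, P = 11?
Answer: -54957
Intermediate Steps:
y = -21 (y = -16 - 5 = -21)
z(d) = 3 + d**2 + 11*d (z(d) = (d**2 + 11*d) + 3 = 3 + d**2 + 11*d)
w(L) = -21 + L**2 + 3*L (w(L) = (L**2 + (3 + (-11)**2 + 11*(-11))*L) - 21 = (L**2 + (3 + 121 - 121)*L) - 21 = (L**2 + 3*L) - 21 = -21 + L**2 + 3*L)
-36348 - w(-138) = -36348 - (-21 + (-138)**2 + 3*(-138)) = -36348 - (-21 + 19044 - 414) = -36348 - 1*18609 = -36348 - 18609 = -54957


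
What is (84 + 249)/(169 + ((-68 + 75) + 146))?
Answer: 333/322 ≈ 1.0342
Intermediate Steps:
(84 + 249)/(169 + ((-68 + 75) + 146)) = 333/(169 + (7 + 146)) = 333/(169 + 153) = 333/322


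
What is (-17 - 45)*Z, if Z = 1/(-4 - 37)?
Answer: 62/41 ≈ 1.5122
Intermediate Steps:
Z = -1/41 (Z = 1/(-41) = -1/41 ≈ -0.024390)
(-17 - 45)*Z = (-17 - 45)*(-1/41) = -62*(-1/41) = 62/41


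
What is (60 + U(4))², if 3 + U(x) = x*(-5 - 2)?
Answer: 841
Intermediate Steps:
U(x) = -3 - 7*x (U(x) = -3 + x*(-5 - 2) = -3 + x*(-7) = -3 - 7*x)
(60 + U(4))² = (60 + (-3 - 7*4))² = (60 + (-3 - 28))² = (60 - 31)² = 29² = 841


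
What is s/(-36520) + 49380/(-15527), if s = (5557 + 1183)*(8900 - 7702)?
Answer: -3179410741/14176151 ≈ -224.28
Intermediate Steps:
s = 8074520 (s = 6740*1198 = 8074520)
s/(-36520) + 49380/(-15527) = 8074520/(-36520) + 49380/(-15527) = 8074520*(-1/36520) + 49380*(-1/15527) = -201863/913 - 49380/15527 = -3179410741/14176151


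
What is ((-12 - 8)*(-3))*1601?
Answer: 96060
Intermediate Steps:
((-12 - 8)*(-3))*1601 = -20*(-3)*1601 = 60*1601 = 96060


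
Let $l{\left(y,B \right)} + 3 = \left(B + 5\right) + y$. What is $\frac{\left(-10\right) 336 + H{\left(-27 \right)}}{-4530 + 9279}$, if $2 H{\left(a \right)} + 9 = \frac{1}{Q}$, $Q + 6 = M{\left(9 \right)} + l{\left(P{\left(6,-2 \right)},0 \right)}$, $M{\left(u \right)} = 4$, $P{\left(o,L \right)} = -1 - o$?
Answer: $- \frac{23552}{33243} \approx -0.70848$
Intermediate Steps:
$l{\left(y,B \right)} = 2 + B + y$ ($l{\left(y,B \right)} = -3 + \left(\left(B + 5\right) + y\right) = -3 + \left(\left(5 + B\right) + y\right) = -3 + \left(5 + B + y\right) = 2 + B + y$)
$Q = -7$ ($Q = -6 + \left(4 + \left(2 + 0 - 7\right)\right) = -6 + \left(4 - 5\right) = -6 - 1 = -7$)
$H{\left(a \right)} = - \frac{32}{7}$ ($H{\left(a \right)} = - \frac{9}{2} + \frac{1}{2 \left(-7\right)} = - \frac{9}{2} + \frac{1}{2} \left(- \frac{1}{7}\right) = - \frac{9}{2} - \frac{1}{14} = - \frac{32}{7}$)
$\frac{\left(-10\right) 336 + H{\left(-27 \right)}}{-4530 + 9279} = \frac{\left(-10\right) 336 - \frac{32}{7}}{-4530 + 9279} = \frac{-3360 - \frac{32}{7}}{4749} = \left(- \frac{23552}{7}\right) \frac{1}{4749} = - \frac{23552}{33243}$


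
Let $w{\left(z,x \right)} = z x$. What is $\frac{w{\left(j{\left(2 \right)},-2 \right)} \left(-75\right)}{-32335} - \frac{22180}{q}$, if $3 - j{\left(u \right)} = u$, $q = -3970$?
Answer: $\frac{14331896}{2567399} \approx 5.5823$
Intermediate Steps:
$j{\left(u \right)} = 3 - u$
$w{\left(z,x \right)} = x z$
$\frac{w{\left(j{\left(2 \right)},-2 \right)} \left(-75\right)}{-32335} - \frac{22180}{q} = \frac{- 2 \left(3 - 2\right) \left(-75\right)}{-32335} - \frac{22180}{-3970} = - 2 \left(3 - 2\right) \left(-75\right) \left(- \frac{1}{32335}\right) - - \frac{2218}{397} = \left(-2\right) 1 \left(-75\right) \left(- \frac{1}{32335}\right) + \frac{2218}{397} = \left(-2\right) \left(-75\right) \left(- \frac{1}{32335}\right) + \frac{2218}{397} = 150 \left(- \frac{1}{32335}\right) + \frac{2218}{397} = - \frac{30}{6467} + \frac{2218}{397} = \frac{14331896}{2567399}$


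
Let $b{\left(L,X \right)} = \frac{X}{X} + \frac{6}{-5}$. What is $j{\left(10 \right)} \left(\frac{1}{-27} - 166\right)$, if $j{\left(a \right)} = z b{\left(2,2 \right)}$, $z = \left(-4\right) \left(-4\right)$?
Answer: $\frac{71728}{135} \approx 531.32$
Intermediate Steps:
$b{\left(L,X \right)} = - \frac{1}{5}$ ($b{\left(L,X \right)} = 1 + 6 \left(- \frac{1}{5}\right) = 1 - \frac{6}{5} = - \frac{1}{5}$)
$z = 16$
$j{\left(a \right)} = - \frac{16}{5}$ ($j{\left(a \right)} = 16 \left(- \frac{1}{5}\right) = - \frac{16}{5}$)
$j{\left(10 \right)} \left(\frac{1}{-27} - 166\right) = - \frac{16 \left(\frac{1}{-27} - 166\right)}{5} = - \frac{16 \left(- \frac{1}{27} - 166\right)}{5} = \left(- \frac{16}{5}\right) \left(- \frac{4483}{27}\right) = \frac{71728}{135}$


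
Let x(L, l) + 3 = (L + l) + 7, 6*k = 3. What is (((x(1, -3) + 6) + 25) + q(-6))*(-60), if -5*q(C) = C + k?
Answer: -2046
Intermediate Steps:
k = ½ (k = (⅙)*3 = ½ ≈ 0.50000)
q(C) = -⅒ - C/5 (q(C) = -(C + ½)/5 = -(½ + C)/5 = -⅒ - C/5)
x(L, l) = 4 + L + l (x(L, l) = -3 + ((L + l) + 7) = -3 + (7 + L + l) = 4 + L + l)
(((x(1, -3) + 6) + 25) + q(-6))*(-60) = ((((4 + 1 - 3) + 6) + 25) + (-⅒ - ⅕*(-6)))*(-60) = (((2 + 6) + 25) + (-⅒ + 6/5))*(-60) = ((8 + 25) + 11/10)*(-60) = (33 + 11/10)*(-60) = (341/10)*(-60) = -2046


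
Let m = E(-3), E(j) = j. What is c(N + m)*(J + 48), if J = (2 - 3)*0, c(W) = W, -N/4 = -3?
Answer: 432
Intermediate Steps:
N = 12 (N = -4*(-3) = 12)
m = -3
J = 0 (J = -1*0 = 0)
c(N + m)*(J + 48) = (12 - 3)*(0 + 48) = 9*48 = 432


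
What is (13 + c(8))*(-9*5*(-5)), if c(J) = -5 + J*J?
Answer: 16200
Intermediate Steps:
c(J) = -5 + J**2
(13 + c(8))*(-9*5*(-5)) = (13 + (-5 + 8**2))*(-9*5*(-5)) = (13 + (-5 + 64))*(-3*15*(-5)) = (13 + 59)*(-45*(-5)) = 72*225 = 16200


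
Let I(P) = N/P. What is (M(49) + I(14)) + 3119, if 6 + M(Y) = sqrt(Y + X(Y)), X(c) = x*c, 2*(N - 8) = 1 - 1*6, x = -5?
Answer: 87175/28 + 14*I ≈ 3113.4 + 14.0*I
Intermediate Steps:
N = 11/2 (N = 8 + (1 - 1*6)/2 = 8 + (1 - 6)/2 = 8 + (1/2)*(-5) = 8 - 5/2 = 11/2 ≈ 5.5000)
X(c) = -5*c
I(P) = 11/(2*P)
M(Y) = -6 + 2*sqrt(-Y) (M(Y) = -6 + sqrt(Y - 5*Y) = -6 + sqrt(-4*Y) = -6 + 2*sqrt(-Y))
(M(49) + I(14)) + 3119 = ((-6 + 2*sqrt(-1*49)) + (11/2)/14) + 3119 = ((-6 + 2*sqrt(-49)) + (11/2)*(1/14)) + 3119 = ((-6 + 2*(7*I)) + 11/28) + 3119 = ((-6 + 14*I) + 11/28) + 3119 = (-157/28 + 14*I) + 3119 = 87175/28 + 14*I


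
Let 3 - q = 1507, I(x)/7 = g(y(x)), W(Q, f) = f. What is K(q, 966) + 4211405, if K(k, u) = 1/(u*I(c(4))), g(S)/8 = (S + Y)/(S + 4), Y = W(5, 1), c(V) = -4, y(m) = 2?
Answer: 113910082441/27048 ≈ 4.2114e+6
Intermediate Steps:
Y = 1
g(S) = 8*(1 + S)/(4 + S) (g(S) = 8*((S + 1)/(S + 4)) = 8*((1 + S)/(4 + S)) = 8*(1 + S)/(4 + S))
I(x) = 28 (I(x) = 7*(8*(1 + 2)/(4 + 2)) = 7*(8*3/6) = 7*(8*(1/6)*3) = 7*4 = 28)
q = -1504 (q = 3 - 1*1507 = 3 - 1507 = -1504)
K(k, u) = 1/(28*u) (K(k, u) = 1/(u*28) = 1/(28*u))
K(q, 966) + 4211405 = (1/28)/966 + 4211405 = (1/28)*(1/966) + 4211405 = 1/27048 + 4211405 = 113910082441/27048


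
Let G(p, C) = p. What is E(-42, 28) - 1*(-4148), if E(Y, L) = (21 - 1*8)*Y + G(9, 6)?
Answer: 3611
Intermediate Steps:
E(Y, L) = 9 + 13*Y (E(Y, L) = (21 - 1*8)*Y + 9 = (21 - 8)*Y + 9 = 13*Y + 9 = 9 + 13*Y)
E(-42, 28) - 1*(-4148) = (9 + 13*(-42)) - 1*(-4148) = (9 - 546) + 4148 = -537 + 4148 = 3611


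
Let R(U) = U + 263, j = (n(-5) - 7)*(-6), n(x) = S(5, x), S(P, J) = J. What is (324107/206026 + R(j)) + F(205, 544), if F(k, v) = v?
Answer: 181420961/206026 ≈ 880.57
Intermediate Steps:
n(x) = x
j = 72 (j = (-5 - 7)*(-6) = -12*(-6) = 72)
R(U) = 263 + U
(324107/206026 + R(j)) + F(205, 544) = (324107/206026 + (263 + 72)) + 544 = (324107*(1/206026) + 335) + 544 = (324107/206026 + 335) + 544 = 69342817/206026 + 544 = 181420961/206026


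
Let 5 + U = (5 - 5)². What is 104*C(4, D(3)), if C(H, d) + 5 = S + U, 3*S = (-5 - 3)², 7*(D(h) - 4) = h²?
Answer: 3536/3 ≈ 1178.7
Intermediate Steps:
U = -5 (U = -5 + (5 - 5)² = -5 + 0² = -5 + 0 = -5)
D(h) = 4 + h²/7
S = 64/3 (S = (-5 - 3)²/3 = (⅓)*(-8)² = (⅓)*64 = 64/3 ≈ 21.333)
C(H, d) = 34/3 (C(H, d) = -5 + (64/3 - 5) = -5 + 49/3 = 34/3)
104*C(4, D(3)) = 104*(34/3) = 3536/3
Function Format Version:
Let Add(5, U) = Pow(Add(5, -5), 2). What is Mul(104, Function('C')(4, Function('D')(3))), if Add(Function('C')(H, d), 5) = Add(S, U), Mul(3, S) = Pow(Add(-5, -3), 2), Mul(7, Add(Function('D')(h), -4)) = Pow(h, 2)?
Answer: Rational(3536, 3) ≈ 1178.7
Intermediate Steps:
U = -5 (U = Add(-5, Pow(Add(5, -5), 2)) = Add(-5, Pow(0, 2)) = Add(-5, 0) = -5)
Function('D')(h) = Add(4, Mul(Rational(1, 7), Pow(h, 2)))
S = Rational(64, 3) (S = Mul(Rational(1, 3), Pow(Add(-5, -3), 2)) = Mul(Rational(1, 3), Pow(-8, 2)) = Mul(Rational(1, 3), 64) = Rational(64, 3) ≈ 21.333)
Function('C')(H, d) = Rational(34, 3) (Function('C')(H, d) = Add(-5, Add(Rational(64, 3), -5)) = Add(-5, Rational(49, 3)) = Rational(34, 3))
Mul(104, Function('C')(4, Function('D')(3))) = Mul(104, Rational(34, 3)) = Rational(3536, 3)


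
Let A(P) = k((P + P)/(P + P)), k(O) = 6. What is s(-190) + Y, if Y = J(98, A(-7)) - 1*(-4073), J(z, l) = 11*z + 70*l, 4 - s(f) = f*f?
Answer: -30525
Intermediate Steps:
A(P) = 6
s(f) = 4 - f² (s(f) = 4 - f*f = 4 - f²)
Y = 5571 (Y = (11*98 + 70*6) - 1*(-4073) = (1078 + 420) + 4073 = 1498 + 4073 = 5571)
s(-190) + Y = (4 - 1*(-190)²) + 5571 = (4 - 1*36100) + 5571 = (4 - 36100) + 5571 = -36096 + 5571 = -30525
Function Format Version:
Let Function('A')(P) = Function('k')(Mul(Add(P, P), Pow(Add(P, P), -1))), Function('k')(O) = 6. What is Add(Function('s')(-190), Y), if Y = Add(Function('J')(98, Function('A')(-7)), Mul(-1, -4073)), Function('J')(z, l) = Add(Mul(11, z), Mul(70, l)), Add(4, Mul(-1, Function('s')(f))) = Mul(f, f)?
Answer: -30525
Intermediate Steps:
Function('A')(P) = 6
Function('s')(f) = Add(4, Mul(-1, Pow(f, 2))) (Function('s')(f) = Add(4, Mul(-1, Mul(f, f))) = Add(4, Mul(-1, Pow(f, 2))))
Y = 5571 (Y = Add(Add(Mul(11, 98), Mul(70, 6)), Mul(-1, -4073)) = Add(Add(1078, 420), 4073) = Add(1498, 4073) = 5571)
Add(Function('s')(-190), Y) = Add(Add(4, Mul(-1, Pow(-190, 2))), 5571) = Add(Add(4, Mul(-1, 36100)), 5571) = Add(Add(4, -36100), 5571) = Add(-36096, 5571) = -30525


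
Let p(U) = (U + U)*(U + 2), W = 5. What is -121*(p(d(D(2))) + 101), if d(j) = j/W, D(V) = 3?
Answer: -314963/25 ≈ -12599.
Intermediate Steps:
d(j) = j/5
p(U) = 2*U*(2 + U) (p(U) = (2*U)*(2 + U) = 2*U*(2 + U))
-121*(p(d(D(2))) + 101) = -121*(2*((⅕)*3)*(2 + (⅕)*3) + 101) = -121*(2*(⅗)*(2 + ⅗) + 101) = -121*(2*(⅗)*(13/5) + 101) = -121*(78/25 + 101) = -121*2603/25 = -314963/25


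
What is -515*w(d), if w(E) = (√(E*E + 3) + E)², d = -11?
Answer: -126175 + 22660*√31 ≈ -9.4595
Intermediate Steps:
w(E) = (E + √(3 + E²))² (w(E) = (√(E² + 3) + E)² = (√(3 + E²) + E)² = (E + √(3 + E²))²)
-515*w(d) = -515*(-11 + √(3 + (-11)²))² = -515*(-11 + √(3 + 121))² = -515*(-11 + √124)² = -515*(-11 + 2*√31)²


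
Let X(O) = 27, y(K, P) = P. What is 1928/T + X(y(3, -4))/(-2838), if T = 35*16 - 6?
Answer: 909451/262042 ≈ 3.4706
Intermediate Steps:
T = 554 (T = 560 - 6 = 554)
1928/T + X(y(3, -4))/(-2838) = 1928/554 + 27/(-2838) = 1928*(1/554) + 27*(-1/2838) = 964/277 - 9/946 = 909451/262042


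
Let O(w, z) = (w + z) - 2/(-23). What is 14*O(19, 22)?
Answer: 13230/23 ≈ 575.22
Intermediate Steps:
O(w, z) = 2/23 + w + z (O(w, z) = (w + z) - 2*(-1/23) = (w + z) + 2/23 = 2/23 + w + z)
14*O(19, 22) = 14*(2/23 + 19 + 22) = 14*(945/23) = 13230/23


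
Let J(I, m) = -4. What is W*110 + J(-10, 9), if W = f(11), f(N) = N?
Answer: 1206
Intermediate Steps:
W = 11
W*110 + J(-10, 9) = 11*110 - 4 = 1210 - 4 = 1206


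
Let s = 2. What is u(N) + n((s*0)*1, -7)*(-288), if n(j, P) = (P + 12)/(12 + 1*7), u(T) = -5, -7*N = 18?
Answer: -1535/19 ≈ -80.789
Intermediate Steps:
N = -18/7 (N = -⅐*18 = -18/7 ≈ -2.5714)
n(j, P) = 12/19 + P/19 (n(j, P) = (12 + P)/(12 + 7) = (12 + P)/19 = (12 + P)*(1/19) = 12/19 + P/19)
u(N) + n((s*0)*1, -7)*(-288) = -5 + (12/19 + (1/19)*(-7))*(-288) = -5 + (12/19 - 7/19)*(-288) = -5 + (5/19)*(-288) = -5 - 1440/19 = -1535/19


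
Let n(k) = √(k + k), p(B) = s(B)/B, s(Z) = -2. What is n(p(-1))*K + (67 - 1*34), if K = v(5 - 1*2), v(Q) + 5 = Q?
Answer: 29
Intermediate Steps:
p(B) = -2/B
n(k) = √2*√k (n(k) = √(2*k) = √2*√k)
v(Q) = -5 + Q
K = -2 (K = -5 + (5 - 1*2) = -5 + (5 - 2) = -5 + 3 = -2)
n(p(-1))*K + (67 - 1*34) = (√2*√(-2/(-1)))*(-2) + (67 - 1*34) = (√2*√(-2*(-1)))*(-2) + (67 - 34) = (√2*√2)*(-2) + 33 = 2*(-2) + 33 = -4 + 33 = 29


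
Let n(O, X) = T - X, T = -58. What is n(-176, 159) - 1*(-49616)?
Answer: 49399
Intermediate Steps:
n(O, X) = -58 - X
n(-176, 159) - 1*(-49616) = (-58 - 1*159) - 1*(-49616) = (-58 - 159) + 49616 = -217 + 49616 = 49399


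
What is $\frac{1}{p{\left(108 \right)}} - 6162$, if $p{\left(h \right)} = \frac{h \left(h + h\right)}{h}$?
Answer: $- \frac{1330991}{216} \approx -6162.0$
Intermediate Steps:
$p{\left(h \right)} = 2 h$ ($p{\left(h \right)} = \frac{h 2 h}{h} = \frac{2 h^{2}}{h} = 2 h$)
$\frac{1}{p{\left(108 \right)}} - 6162 = \frac{1}{2 \cdot 108} - 6162 = \frac{1}{216} - 6162 = - \frac{1330991}{216}$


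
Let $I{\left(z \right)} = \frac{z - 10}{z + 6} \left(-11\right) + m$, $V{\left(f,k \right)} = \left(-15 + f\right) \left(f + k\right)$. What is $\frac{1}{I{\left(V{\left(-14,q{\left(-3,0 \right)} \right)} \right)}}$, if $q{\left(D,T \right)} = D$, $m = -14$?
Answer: $- \frac{499}{12299} \approx -0.040572$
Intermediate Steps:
$I{\left(z \right)} = -14 - \frac{11 \left(-10 + z\right)}{6 + z}$ ($I{\left(z \right)} = \frac{z - 10}{z + 6} \left(-11\right) - 14 = \frac{-10 + z}{6 + z} \left(-11\right) - 14 = - \frac{11 \left(-10 + z\right)}{6 + z} - 14 = -14 - \frac{11 \left(-10 + z\right)}{6 + z}$)
$\frac{1}{I{\left(V{\left(-14,q{\left(-3,0 \right)} \right)} \right)}} = \frac{1}{\frac{1}{6 - \left(-297 - 196\right)} \left(26 - 25 \left(\left(-14\right)^{2} - -210 - -45 - -42\right)\right)} = \frac{1}{\frac{1}{6 + \left(196 + 210 + 45 + 42\right)} \left(26 - 25 \left(196 + 210 + 45 + 42\right)\right)} = \frac{1}{\frac{1}{6 + 493} \left(26 - 12325\right)} = \frac{1}{\frac{1}{499} \left(26 - 12325\right)} = \frac{1}{\frac{1}{499} \left(-12299\right)} = \frac{1}{- \frac{12299}{499}} = - \frac{499}{12299}$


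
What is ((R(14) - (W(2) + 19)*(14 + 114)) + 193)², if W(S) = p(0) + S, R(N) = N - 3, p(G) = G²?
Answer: 6170256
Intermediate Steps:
R(N) = -3 + N
W(S) = S (W(S) = 0² + S = 0 + S = S)
((R(14) - (W(2) + 19)*(14 + 114)) + 193)² = (((-3 + 14) - (2 + 19)*(14 + 114)) + 193)² = ((11 - 21*128) + 193)² = ((11 - 1*2688) + 193)² = ((11 - 2688) + 193)² = (-2677 + 193)² = (-2484)² = 6170256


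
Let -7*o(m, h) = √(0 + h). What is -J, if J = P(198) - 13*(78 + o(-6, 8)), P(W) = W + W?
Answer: 618 - 26*√2/7 ≈ 612.75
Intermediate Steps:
P(W) = 2*W
o(m, h) = -√h/7 (o(m, h) = -√(0 + h)/7 = -√h/7)
J = -618 + 26*√2/7 (J = 2*198 - 13*(78 - 2*√2/7) = 396 - 13*(78 - 2*√2/7) = 396 + (-1014 + 26*√2/7) = -618 + 26*√2/7 ≈ -612.75)
-J = -(-618 + 26*√2/7) = 618 - 26*√2/7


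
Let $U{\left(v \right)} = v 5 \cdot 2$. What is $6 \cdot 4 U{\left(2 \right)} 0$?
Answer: $0$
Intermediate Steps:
$U{\left(v \right)} = 10 v$ ($U{\left(v \right)} = 5 v 2 = 10 v$)
$6 \cdot 4 U{\left(2 \right)} 0 = 6 \cdot 4 \cdot 10 \cdot 2 \cdot 0 = 24 \cdot 20 \cdot 0 = 24 \cdot 0 = 0$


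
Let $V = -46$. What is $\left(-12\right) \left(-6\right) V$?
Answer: $-3312$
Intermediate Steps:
$\left(-12\right) \left(-6\right) V = \left(-12\right) \left(-6\right) \left(-46\right) = 72 \left(-46\right) = -3312$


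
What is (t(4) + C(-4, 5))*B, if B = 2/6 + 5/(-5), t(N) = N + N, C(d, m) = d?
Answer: -8/3 ≈ -2.6667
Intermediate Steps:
t(N) = 2*N
B = -⅔ (B = 2*(⅙) + 5*(-⅕) = ⅓ - 1 = -⅔ ≈ -0.66667)
(t(4) + C(-4, 5))*B = (2*4 - 4)*(-⅔) = (8 - 4)*(-⅔) = 4*(-⅔) = -8/3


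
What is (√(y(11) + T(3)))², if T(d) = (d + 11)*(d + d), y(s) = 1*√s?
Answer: 84 + √11 ≈ 87.317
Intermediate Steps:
y(s) = √s
T(d) = 2*d*(11 + d) (T(d) = (11 + d)*(2*d) = 2*d*(11 + d))
(√(y(11) + T(3)))² = (√(√11 + 2*3*(11 + 3)))² = (√(√11 + 2*3*14))² = (√(√11 + 84))² = (√(84 + √11))² = 84 + √11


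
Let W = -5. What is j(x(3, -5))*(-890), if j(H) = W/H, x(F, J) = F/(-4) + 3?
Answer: 17800/9 ≈ 1977.8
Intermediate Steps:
x(F, J) = 3 - F/4 (x(F, J) = F*(-¼) + 3 = -F/4 + 3 = 3 - F/4)
j(H) = -5/H
j(x(3, -5))*(-890) = -5/(3 - ¼*3)*(-890) = -5/(3 - ¾)*(-890) = -5/9/4*(-890) = -5*4/9*(-890) = -20/9*(-890) = 17800/9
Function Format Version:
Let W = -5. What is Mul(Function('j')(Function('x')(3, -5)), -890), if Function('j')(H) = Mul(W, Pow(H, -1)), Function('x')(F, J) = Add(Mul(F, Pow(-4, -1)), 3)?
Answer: Rational(17800, 9) ≈ 1977.8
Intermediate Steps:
Function('x')(F, J) = Add(3, Mul(Rational(-1, 4), F)) (Function('x')(F, J) = Add(Mul(F, Rational(-1, 4)), 3) = Add(Mul(Rational(-1, 4), F), 3) = Add(3, Mul(Rational(-1, 4), F)))
Function('j')(H) = Mul(-5, Pow(H, -1))
Mul(Function('j')(Function('x')(3, -5)), -890) = Mul(Mul(-5, Pow(Add(3, Mul(Rational(-1, 4), 3)), -1)), -890) = Mul(Mul(-5, Pow(Add(3, Rational(-3, 4)), -1)), -890) = Mul(Mul(-5, Pow(Rational(9, 4), -1)), -890) = Mul(Mul(-5, Rational(4, 9)), -890) = Mul(Rational(-20, 9), -890) = Rational(17800, 9)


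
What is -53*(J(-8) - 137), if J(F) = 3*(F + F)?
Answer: 9805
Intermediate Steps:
J(F) = 6*F (J(F) = 3*(2*F) = 6*F)
-53*(J(-8) - 137) = -53*(6*(-8) - 137) = -53*(-48 - 137) = -53*(-185) = 9805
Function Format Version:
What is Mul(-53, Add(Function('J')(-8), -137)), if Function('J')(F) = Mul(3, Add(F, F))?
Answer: 9805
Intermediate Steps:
Function('J')(F) = Mul(6, F) (Function('J')(F) = Mul(3, Mul(2, F)) = Mul(6, F))
Mul(-53, Add(Function('J')(-8), -137)) = Mul(-53, Add(Mul(6, -8), -137)) = Mul(-53, Add(-48, -137)) = Mul(-53, -185) = 9805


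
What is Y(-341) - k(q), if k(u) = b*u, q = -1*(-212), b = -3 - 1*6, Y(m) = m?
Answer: 1567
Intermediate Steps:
b = -9 (b = -3 - 6 = -9)
q = 212
k(u) = -9*u
Y(-341) - k(q) = -341 - (-9)*212 = -341 - 1*(-1908) = -341 + 1908 = 1567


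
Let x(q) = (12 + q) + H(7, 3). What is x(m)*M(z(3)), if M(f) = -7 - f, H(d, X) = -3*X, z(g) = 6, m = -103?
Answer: 1300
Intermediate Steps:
x(q) = 3 + q (x(q) = (12 + q) - 3*3 = (12 + q) - 9 = 3 + q)
x(m)*M(z(3)) = (3 - 103)*(-7 - 1*6) = -100*(-7 - 6) = -100*(-13) = 1300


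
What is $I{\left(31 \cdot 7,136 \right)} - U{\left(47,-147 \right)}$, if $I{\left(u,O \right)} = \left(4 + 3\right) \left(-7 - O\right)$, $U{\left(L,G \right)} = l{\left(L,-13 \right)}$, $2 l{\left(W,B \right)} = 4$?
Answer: $-1003$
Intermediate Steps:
$l{\left(W,B \right)} = 2$ ($l{\left(W,B \right)} = \frac{1}{2} \cdot 4 = 2$)
$U{\left(L,G \right)} = 2$
$I{\left(u,O \right)} = -49 - 7 O$ ($I{\left(u,O \right)} = 7 \left(-7 - O\right) = -49 - 7 O$)
$I{\left(31 \cdot 7,136 \right)} - U{\left(47,-147 \right)} = \left(-49 - 952\right) - 2 = -1001 - 2 = -1003$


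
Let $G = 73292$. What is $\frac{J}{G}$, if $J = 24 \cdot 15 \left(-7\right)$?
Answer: $- \frac{630}{18323} \approx -0.034383$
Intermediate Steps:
$J = -2520$ ($J = 360 \left(-7\right) = -2520$)
$\frac{J}{G} = - \frac{2520}{73292} = \left(-2520\right) \frac{1}{73292} = - \frac{630}{18323}$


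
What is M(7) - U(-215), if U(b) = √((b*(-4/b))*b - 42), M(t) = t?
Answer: 7 - √818 ≈ -21.601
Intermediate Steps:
U(b) = √(-42 - 4*b) (U(b) = √(-4*b - 42) = √(-42 - 4*b))
M(7) - U(-215) = 7 - √(-42 - 4*(-215)) = 7 - √(-42 + 860) = 7 - √818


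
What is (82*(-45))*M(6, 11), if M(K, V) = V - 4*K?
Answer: 47970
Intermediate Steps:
(82*(-45))*M(6, 11) = (82*(-45))*(11 - 4*6) = -3690*(11 - 24) = -3690*(-13) = 47970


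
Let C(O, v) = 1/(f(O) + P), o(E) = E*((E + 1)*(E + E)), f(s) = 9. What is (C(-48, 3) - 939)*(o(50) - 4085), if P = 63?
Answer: -16963610405/72 ≈ -2.3561e+8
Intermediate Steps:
o(E) = 2*E²*(1 + E) (o(E) = E*((1 + E)*(2*E)) = E*(2*E*(1 + E)) = 2*E²*(1 + E))
C(O, v) = 1/72 (C(O, v) = 1/(9 + 63) = 1/72)
(C(-48, 3) - 939)*(o(50) - 4085) = (1/72 - 939)*(2*50²*(1 + 50) - 4085) = -67607*(2*2500*51 - 4085)/72 = -67607*(255000 - 4085)/72 = -67607/72*250915 = -16963610405/72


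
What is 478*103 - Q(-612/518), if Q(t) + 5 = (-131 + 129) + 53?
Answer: 49188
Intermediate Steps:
Q(t) = 46 (Q(t) = -5 + ((-131 + 129) + 53) = -5 + (-2 + 53) = -5 + 51 = 46)
478*103 - Q(-612/518) = 478*103 - 1*46 = 49234 - 46 = 49188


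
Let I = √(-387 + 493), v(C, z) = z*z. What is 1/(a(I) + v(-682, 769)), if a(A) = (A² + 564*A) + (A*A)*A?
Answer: 591467/349785628689 - 670*√106/349785628689 ≈ 1.6712e-6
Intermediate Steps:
v(C, z) = z²
I = √106 ≈ 10.296
a(A) = A² + A³ + 564*A (a(A) = (A² + 564*A) + A²*A = (A² + 564*A) + A³ = A² + A³ + 564*A)
1/(a(I) + v(-682, 769)) = 1/(√106*(564 + √106 + (√106)²) + 769²) = 1/(√106*(564 + √106 + 106) + 591361) = 1/(√106*(670 + √106) + 591361) = 1/(591361 + √106*(670 + √106))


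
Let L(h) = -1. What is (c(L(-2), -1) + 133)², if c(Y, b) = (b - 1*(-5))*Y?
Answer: 16641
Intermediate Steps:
c(Y, b) = Y*(5 + b) (c(Y, b) = (b + 5)*Y = (5 + b)*Y = Y*(5 + b))
(c(L(-2), -1) + 133)² = (-(5 - 1) + 133)² = (-1*4 + 133)² = (-4 + 133)² = 129² = 16641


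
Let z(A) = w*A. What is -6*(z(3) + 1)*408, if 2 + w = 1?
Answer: 4896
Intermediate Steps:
w = -1 (w = -2 + 1 = -1)
z(A) = -A
-6*(z(3) + 1)*408 = -6*(-1*3 + 1)*408 = -6*(-3 + 1)*408 = -6*(-2)*408 = 12*408 = 4896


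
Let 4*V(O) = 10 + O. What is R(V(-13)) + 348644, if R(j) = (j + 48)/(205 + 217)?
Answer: 588511261/1688 ≈ 3.4864e+5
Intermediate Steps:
V(O) = 5/2 + O/4 (V(O) = (10 + O)/4 = 5/2 + O/4)
R(j) = 24/211 + j/422 (R(j) = (48 + j)/422 = (48 + j)*(1/422) = 24/211 + j/422)
R(V(-13)) + 348644 = (24/211 + (5/2 + (¼)*(-13))/422) + 348644 = (24/211 + (5/2 - 13/4)/422) + 348644 = (24/211 + (1/422)*(-¾)) + 348644 = (24/211 - 3/1688) + 348644 = 189/1688 + 348644 = 588511261/1688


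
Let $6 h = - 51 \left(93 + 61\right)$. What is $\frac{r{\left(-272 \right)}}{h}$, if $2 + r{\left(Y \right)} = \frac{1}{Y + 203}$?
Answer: $\frac{139}{90321} \approx 0.001539$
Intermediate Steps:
$r{\left(Y \right)} = -2 + \frac{1}{203 + Y}$ ($r{\left(Y \right)} = -2 + \frac{1}{Y + 203} = -2 + \frac{1}{203 + Y}$)
$h = -1309$ ($h = \frac{\left(-51\right) \left(93 + 61\right)}{6} = \frac{\left(-51\right) 154}{6} = \frac{1}{6} \left(-7854\right) = -1309$)
$\frac{r{\left(-272 \right)}}{h} = \frac{\frac{1}{203 - 272} \left(-405 - -544\right)}{-1309} = \frac{-405 + 544}{-69} \left(- \frac{1}{1309}\right) = \left(- \frac{1}{69}\right) 139 \left(- \frac{1}{1309}\right) = \left(- \frac{139}{69}\right) \left(- \frac{1}{1309}\right) = \frac{139}{90321}$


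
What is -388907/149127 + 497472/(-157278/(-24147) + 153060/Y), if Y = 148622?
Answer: 5546420533087833503/84104243860989 ≈ 65947.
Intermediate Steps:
-388907/149127 + 497472/(-157278/(-24147) + 153060/Y) = -388907/149127 + 497472/(-157278/(-24147) + 153060/148622) = -388907*1/149127 + 497472/(-157278*(-1/24147) + 153060*(1/148622)) = -388907/149127 + 497472/(52426/8049 + 76530/74311) = -388907/149127 + 497472/(4511818456/598129239) = -388907/149127 + 497472*(598129239/4511818456) = -388907/149127 + 37194068597976/563977307 = 5546420533087833503/84104243860989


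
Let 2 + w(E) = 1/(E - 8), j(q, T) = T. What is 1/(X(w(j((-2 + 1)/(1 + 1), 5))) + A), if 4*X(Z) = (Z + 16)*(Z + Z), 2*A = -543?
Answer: -9/2587 ≈ -0.0034789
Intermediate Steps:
A = -543/2 (A = (½)*(-543) = -543/2 ≈ -271.50)
w(E) = -2 + 1/(-8 + E) (w(E) = -2 + 1/(E - 8) = -2 + 1/(-8 + E))
X(Z) = Z*(16 + Z)/2 (X(Z) = ((Z + 16)*(Z + Z))/4 = ((16 + Z)*(2*Z))/4 = (2*Z*(16 + Z))/4 = Z*(16 + Z)/2)
1/(X(w(j((-2 + 1)/(1 + 1), 5))) + A) = 1/(((17 - 2*5)/(-8 + 5))*(16 + (17 - 2*5)/(-8 + 5))/2 - 543/2) = 1/(((17 - 10)/(-3))*(16 + (17 - 10)/(-3))/2 - 543/2) = 1/((-⅓*7)*(16 - ⅓*7)/2 - 543/2) = 1/((½)*(-7/3)*(16 - 7/3) - 543/2) = 1/((½)*(-7/3)*(41/3) - 543/2) = 1/(-287/18 - 543/2) = 1/(-2587/9) = -9/2587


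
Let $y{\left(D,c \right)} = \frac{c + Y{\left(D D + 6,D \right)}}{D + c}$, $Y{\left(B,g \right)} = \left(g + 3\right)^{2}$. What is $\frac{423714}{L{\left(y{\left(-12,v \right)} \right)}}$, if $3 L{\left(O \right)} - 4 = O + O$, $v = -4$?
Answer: $- \frac{1129904}{5} \approx -2.2598 \cdot 10^{5}$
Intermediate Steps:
$Y{\left(B,g \right)} = \left(3 + g\right)^{2}$
$y{\left(D,c \right)} = \frac{c + \left(3 + D\right)^{2}}{D + c}$
$L{\left(O \right)} = \frac{4}{3} + \frac{2 O}{3}$ ($L{\left(O \right)} = \frac{4}{3} + \frac{O + O}{3} = \frac{4}{3} + \frac{2 O}{3}$)
$\frac{423714}{L{\left(y{\left(-12,v \right)} \right)}} = \frac{423714}{\frac{4}{3} + \frac{2 \frac{-4 + \left(3 - 12\right)^{2}}{-12 - 4}}{3}} = \frac{423714}{\frac{4}{3} + \frac{2 \frac{-4 + \left(-9\right)^{2}}{-16}}{3}} = \frac{423714}{\frac{4}{3} + \frac{2 \left(- \frac{-4 + 81}{16}\right)}{3}} = \frac{423714}{\frac{4}{3} + \frac{2 \left(\left(- \frac{1}{16}\right) 77\right)}{3}} = \frac{423714}{\frac{4}{3} + \frac{2}{3} \left(- \frac{77}{16}\right)} = \frac{423714}{\frac{4}{3} - \frac{77}{24}} = \frac{423714}{- \frac{15}{8}} = 423714 \left(- \frac{8}{15}\right) = - \frac{1129904}{5}$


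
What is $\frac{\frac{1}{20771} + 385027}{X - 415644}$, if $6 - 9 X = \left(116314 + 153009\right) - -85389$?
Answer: $- \frac{35988281181}{42533836021} \approx -0.84611$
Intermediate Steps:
$X = - \frac{354706}{9}$ ($X = \frac{2}{3} - \frac{\left(116314 + 153009\right) - -85389}{9} = \frac{2}{3} - \frac{269323 + 85389}{9} = \frac{2}{3} - \frac{354712}{9} = - \frac{354706}{9} \approx -39412.0$)
$\frac{\frac{1}{20771} + 385027}{X - 415644} = \frac{\frac{1}{20771} + 385027}{- \frac{354706}{9} - 415644} = \frac{\frac{1}{20771} + 385027}{- \frac{4095502}{9}} = \frac{7997395818}{20771} \left(- \frac{9}{4095502}\right) = - \frac{35988281181}{42533836021}$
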